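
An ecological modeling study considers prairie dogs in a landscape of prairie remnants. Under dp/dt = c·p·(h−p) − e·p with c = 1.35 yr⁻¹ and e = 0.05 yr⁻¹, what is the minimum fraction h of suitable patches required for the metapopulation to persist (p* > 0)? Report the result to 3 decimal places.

p* = h − e/c is positive only when h > e/c.
h_min = e/c = 0.05/1.35 = 0.0370.

0.037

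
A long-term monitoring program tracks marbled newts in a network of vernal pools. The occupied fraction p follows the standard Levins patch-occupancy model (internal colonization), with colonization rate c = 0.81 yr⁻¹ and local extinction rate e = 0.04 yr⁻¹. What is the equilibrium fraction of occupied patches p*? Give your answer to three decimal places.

0.951

Setting dp/dt = 0 and dividing through by p* gives c·(1−p*) = e.
So p* = 1 − e/c = 1 − 0.04/0.81 = 1 − 0.0494 = 0.9506.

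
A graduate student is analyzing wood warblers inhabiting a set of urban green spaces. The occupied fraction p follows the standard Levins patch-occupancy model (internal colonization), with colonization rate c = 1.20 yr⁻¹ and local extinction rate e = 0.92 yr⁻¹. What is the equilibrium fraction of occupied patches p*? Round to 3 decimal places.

0.233

Setting dp/dt = 0 and dividing through by p* gives c·(1−p*) = e.
So p* = 1 − e/c = 1 − 0.92/1.20 = 1 − 0.7667 = 0.2333.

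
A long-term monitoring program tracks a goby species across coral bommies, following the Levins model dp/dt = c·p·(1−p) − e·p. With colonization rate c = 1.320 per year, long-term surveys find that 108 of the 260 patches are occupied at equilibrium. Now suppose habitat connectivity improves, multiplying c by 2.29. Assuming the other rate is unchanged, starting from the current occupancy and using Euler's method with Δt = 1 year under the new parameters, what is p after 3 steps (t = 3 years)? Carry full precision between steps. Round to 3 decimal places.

Observed p* = 108/260 = 0.41538.
Balance c(1−p*) = e gives e = 1.320×(1 − 0.41538) = 0.77169.
Starting from p₀ = 0.41538; update p ← p + (dp/dt)·Δt with the new parameters.
  1  |  dp/dt·Δt = +0.413508  |  p_1 = 0.828893
  2  |  dp/dt·Δt = -0.210928  |  p_2 = 0.617965
  3  |  dp/dt·Δt = +0.236757  |  p_3 = 0.854722

0.855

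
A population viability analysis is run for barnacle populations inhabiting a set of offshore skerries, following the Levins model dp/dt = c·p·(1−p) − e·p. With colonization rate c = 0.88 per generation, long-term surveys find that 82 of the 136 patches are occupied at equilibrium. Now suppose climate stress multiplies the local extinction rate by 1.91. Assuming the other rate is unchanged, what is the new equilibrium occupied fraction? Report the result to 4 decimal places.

Observed p* = 82/136 = 0.60294.
Balance c(1−p*) = e gives e = 0.88×(1 − 0.60294) = 0.34941.
New p* = 1 − e/c = 1 − 0.66737/0.88000 = 0.24162.

0.2416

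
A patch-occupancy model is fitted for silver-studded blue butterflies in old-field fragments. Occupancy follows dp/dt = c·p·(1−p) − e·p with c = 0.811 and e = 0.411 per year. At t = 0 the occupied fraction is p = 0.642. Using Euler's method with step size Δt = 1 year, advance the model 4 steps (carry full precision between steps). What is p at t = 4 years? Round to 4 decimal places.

0.5060

Update rule: p ← p + [c·p·(1−p) − e·p]·Δt with Δt = 1.
step 1: Δp = -0.07747, p = 0.56453
step 2: Δp = -0.03265, p = 0.53188
step 3: Δp = -0.01668, p = 0.51520
step 4: Δp = -0.00919, p = 0.50602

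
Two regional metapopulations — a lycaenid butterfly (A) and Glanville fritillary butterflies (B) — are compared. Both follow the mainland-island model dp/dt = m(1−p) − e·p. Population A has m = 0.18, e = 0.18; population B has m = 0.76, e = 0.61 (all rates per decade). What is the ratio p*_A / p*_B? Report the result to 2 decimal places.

0.90

A: p*_A = m/(m+e) = 0.18/0.3600 = 0.5000.
B: p*_B = 0.76/1.3700 = 0.5547.
p*_A / p*_B = 0.5000/0.5547 = 0.9013.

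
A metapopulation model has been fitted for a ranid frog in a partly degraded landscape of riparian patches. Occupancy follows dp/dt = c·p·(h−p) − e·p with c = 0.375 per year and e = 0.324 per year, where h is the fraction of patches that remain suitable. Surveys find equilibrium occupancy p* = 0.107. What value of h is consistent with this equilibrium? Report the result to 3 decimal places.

At equilibrium c(h−p*) = e, so h = p* + e/c.
h = 0.107 + 0.324/0.375 = 0.107 + 0.8640 = 0.9710.

0.971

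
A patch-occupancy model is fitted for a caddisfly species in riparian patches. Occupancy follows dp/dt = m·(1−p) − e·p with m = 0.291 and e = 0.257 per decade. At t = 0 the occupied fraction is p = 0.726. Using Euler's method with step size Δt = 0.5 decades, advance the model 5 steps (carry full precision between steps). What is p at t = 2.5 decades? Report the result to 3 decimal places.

Update rule: p ← p + [m·(1−p) − e·p]·Δt with Δt = 0.5.
t = 0.5: p = 0.72600 + (-0.05342) = 0.67258
t = 1: p = 0.67258 + (-0.03879) = 0.63379
t = 1.5: p = 0.63379 + (-0.02816) = 0.60563
t = 2: p = 0.60563 + (-0.02044) = 0.58519
t = 2.5: p = 0.58519 + (-0.01484) = 0.57035

0.570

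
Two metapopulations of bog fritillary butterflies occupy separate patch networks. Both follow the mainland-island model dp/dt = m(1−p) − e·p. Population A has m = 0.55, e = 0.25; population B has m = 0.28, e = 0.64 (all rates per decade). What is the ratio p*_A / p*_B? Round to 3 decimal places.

2.259

A: p*_A = m/(m+e) = 0.55/0.8000 = 0.6875.
B: p*_B = 0.28/0.9200 = 0.3043.
p*_A / p*_B = 0.6875/0.3043 = 2.2589.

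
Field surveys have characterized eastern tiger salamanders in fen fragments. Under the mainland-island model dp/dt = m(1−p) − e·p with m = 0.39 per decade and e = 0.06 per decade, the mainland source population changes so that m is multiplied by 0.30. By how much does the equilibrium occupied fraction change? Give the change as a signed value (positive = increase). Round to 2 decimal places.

Before: p* = 0.39/(0.39+0.06) = 0.8667.
After: m = 0.117, e = 0.06; p* = 0.117/0.1770 = 0.6610.
Δp* = 0.6610 − 0.8667 = -0.2056.

-0.21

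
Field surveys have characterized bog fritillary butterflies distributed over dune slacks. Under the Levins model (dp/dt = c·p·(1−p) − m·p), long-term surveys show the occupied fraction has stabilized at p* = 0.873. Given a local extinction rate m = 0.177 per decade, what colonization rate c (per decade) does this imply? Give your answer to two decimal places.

1.39

At equilibrium c(1−p*) = m, so c = m/(1−p*).
c = 0.177/(1 − 0.873) = 0.177/0.1270 = 1.3937.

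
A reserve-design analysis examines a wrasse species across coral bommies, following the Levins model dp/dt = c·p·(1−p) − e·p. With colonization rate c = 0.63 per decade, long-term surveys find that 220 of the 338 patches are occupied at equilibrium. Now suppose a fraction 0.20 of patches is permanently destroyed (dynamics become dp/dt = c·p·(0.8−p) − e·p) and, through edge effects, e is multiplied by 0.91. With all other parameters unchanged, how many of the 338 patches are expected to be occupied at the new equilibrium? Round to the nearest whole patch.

163

Observed p* = 220/338 = 0.65089.
Balance c(1−p*) = e gives e = 0.63×(1 − 0.65089) = 0.21994.
New p* = 0.8 − e/c = 0.8 − 0.20015/0.63000 = 0.48230.
Expected occupied = 338 × 0.48230 = 163.02 ≈ 163.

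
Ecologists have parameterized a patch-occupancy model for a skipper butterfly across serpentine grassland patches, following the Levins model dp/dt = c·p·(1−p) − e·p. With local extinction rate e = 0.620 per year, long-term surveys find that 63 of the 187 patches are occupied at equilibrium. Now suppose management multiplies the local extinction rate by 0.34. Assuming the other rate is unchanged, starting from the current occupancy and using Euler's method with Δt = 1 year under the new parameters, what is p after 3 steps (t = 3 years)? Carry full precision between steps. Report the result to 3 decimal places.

Observed p* = 63/187 = 0.33690.
Balance c(1−p*) = e gives c = e/(1 − 0.33690) = 0.620/0.66310 = 0.93500.
Starting from p₀ = 0.33690; update p ← p + (dp/dt)·Δt with the new parameters.
  1  |  dp/dt·Δt = +0.137859  |  p_1 = 0.474757
  2  |  dp/dt·Δt = +0.133075  |  p_2 = 0.607833
  3  |  dp/dt·Δt = +0.094747  |  p_3 = 0.702579

0.703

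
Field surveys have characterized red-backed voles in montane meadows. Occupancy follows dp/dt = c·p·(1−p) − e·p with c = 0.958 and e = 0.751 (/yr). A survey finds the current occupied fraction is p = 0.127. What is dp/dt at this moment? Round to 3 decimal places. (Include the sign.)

Colonization term: c·p·(1−p) = 0.958×0.127×0.8730 = 0.10621.
Extinction term: e·p = 0.09538.
dp/dt = 0.10621 − 0.09538 = 0.01084.

0.011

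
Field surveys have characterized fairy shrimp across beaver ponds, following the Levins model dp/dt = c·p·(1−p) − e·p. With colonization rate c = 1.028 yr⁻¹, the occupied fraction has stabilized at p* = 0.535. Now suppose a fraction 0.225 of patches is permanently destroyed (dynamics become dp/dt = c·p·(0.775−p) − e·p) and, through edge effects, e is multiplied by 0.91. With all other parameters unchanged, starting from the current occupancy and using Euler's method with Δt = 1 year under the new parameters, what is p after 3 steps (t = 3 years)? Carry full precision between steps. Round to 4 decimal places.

0.3788

Balance c(1−p*) = e gives e = 1.028×(1 − 0.53500) = 0.47802.
Starting from p₀ = 0.53500; update p ← p + (dp/dt)·Δt with the new parameters.
t = 1: p = 0.53500 + (-0.10073) = 0.43427
t = 2: p = 0.43427 + (-0.03680) = 0.39748
t = 3: p = 0.39748 + (-0.01864) = 0.37883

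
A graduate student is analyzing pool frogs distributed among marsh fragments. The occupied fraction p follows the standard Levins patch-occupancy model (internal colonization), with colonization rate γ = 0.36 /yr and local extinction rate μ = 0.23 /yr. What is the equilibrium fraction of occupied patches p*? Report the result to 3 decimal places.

0.361

Setting dp/dt = 0 and dividing through by p* gives γ·(1−p*) = μ.
So p* = 1 − μ/γ = 1 − 0.23/0.36 = 1 − 0.6389 = 0.3611.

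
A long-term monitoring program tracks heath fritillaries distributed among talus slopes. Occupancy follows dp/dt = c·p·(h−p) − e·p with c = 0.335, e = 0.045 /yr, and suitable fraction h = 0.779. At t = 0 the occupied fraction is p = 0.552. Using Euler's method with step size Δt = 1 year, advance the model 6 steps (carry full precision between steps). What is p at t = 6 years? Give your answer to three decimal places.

Update rule: p ← p + [c·p·(h−p) − e·p]·Δt with Δt = 1.
step 1: Δp = +0.01714, p = 0.56914
step 2: Δp = +0.01440, p = 0.58354
step 3: Δp = +0.01195, p = 0.59549
step 4: Δp = +0.00981, p = 0.60530
step 5: Δp = +0.00798, p = 0.61328
step 6: Δp = +0.00645, p = 0.61973

0.620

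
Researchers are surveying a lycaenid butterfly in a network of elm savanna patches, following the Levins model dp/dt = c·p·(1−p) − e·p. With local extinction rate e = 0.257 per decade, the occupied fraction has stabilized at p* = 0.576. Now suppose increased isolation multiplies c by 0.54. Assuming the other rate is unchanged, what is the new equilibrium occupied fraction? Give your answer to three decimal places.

Balance c(1−p*) = e gives c = e/(1 − 0.57600) = 0.257/0.42400 = 0.60613.
New p* = 1 − e/c = 1 − 0.25700/0.32731 = 0.21481.

0.215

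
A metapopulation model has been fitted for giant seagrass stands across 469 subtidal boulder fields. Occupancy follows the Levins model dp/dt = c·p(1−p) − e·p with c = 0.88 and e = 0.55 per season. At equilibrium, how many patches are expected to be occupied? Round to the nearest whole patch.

176

p* = 1 − e/c = 1 − 0.55/0.88 = 0.3750.
Expected occupied patches = N × p* = 469 × 0.3750 = 175.88 ≈ 176.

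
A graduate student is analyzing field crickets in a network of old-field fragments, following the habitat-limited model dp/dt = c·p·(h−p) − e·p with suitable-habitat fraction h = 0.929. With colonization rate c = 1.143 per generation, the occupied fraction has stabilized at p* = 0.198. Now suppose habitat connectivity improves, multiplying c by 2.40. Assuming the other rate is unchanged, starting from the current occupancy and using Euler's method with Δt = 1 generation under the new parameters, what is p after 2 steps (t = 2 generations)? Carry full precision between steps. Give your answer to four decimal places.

0.6592

Balance c(h−p*) = e gives e = 1.143×(0.929 − 0.19800) = 0.83553.
Starting from p₀ = 0.19800; update p ← p + (dp/dt)·Δt with the new parameters.
  1  |  dp/dt·Δt = +0.231610  |  p_1 = 0.429610
  2  |  dp/dt·Δt = +0.229581  |  p_2 = 0.659191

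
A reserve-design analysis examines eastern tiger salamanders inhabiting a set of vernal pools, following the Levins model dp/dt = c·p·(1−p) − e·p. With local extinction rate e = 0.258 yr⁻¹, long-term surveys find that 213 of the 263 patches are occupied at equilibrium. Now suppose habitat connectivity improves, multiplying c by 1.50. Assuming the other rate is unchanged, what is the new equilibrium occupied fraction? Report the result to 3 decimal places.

Observed p* = 213/263 = 0.80989.
Balance c(1−p*) = e gives c = e/(1 − 0.80989) = 0.258/0.19011 = 1.35711.
New p* = 1 − e/c = 1 − 0.25800/2.03566 = 0.87326.

0.873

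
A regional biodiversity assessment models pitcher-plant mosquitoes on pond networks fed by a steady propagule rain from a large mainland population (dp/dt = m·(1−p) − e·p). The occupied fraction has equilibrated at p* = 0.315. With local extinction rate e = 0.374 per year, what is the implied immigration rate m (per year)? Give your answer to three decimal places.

0.172

At equilibrium m(1−p*) = e·p*, so m = e·p*/(1−p*).
m = 0.374 × 0.315 / 0.6850 = 0.1178/0.6850 = 0.1720.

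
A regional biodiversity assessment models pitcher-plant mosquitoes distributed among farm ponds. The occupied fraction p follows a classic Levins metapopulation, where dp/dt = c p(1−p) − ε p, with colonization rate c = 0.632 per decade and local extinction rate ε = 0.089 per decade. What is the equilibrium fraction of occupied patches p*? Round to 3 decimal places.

At equilibrium, colonization balances extinction: c·p*·(1−p*) = ε·p*.
So p* = 1 − ε/c = 1 − 0.089/0.632 = 1 − 0.1408 = 0.8592.

0.859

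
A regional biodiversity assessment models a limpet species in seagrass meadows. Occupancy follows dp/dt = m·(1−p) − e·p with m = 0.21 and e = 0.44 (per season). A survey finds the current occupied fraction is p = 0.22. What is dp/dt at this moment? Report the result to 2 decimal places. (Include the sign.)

0.07

Colonization term: m·(1−p) = 0.21×0.7800 = 0.16380.
Extinction term: e·p = 0.09680.
dp/dt = 0.16380 − 0.09680 = 0.06700.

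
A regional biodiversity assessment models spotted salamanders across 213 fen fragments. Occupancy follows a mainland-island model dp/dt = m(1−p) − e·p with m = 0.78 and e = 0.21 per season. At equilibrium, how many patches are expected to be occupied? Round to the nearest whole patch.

168

p* = m/(m+e) = 0.78/0.9900 = 0.7879.
Expected occupied patches = N × p* = 213 × 0.7879 = 167.82 ≈ 168.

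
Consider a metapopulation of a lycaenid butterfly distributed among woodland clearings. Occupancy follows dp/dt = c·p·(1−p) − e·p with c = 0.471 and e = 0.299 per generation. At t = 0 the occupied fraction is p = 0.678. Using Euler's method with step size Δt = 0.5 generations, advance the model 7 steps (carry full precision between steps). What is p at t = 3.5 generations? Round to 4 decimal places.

0.4791

Update rule: p ← p + [c·p·(1−p) − e·p]·Δt with Δt = 0.5.
t = 0.5: p = 0.67800 + (-0.04995) = 0.62805
t = 1: p = 0.62805 + (-0.03888) = 0.58917
t = 1.5: p = 0.58917 + (-0.03108) = 0.55809
t = 2: p = 0.55809 + (-0.02535) = 0.53274
t = 2.5: p = 0.53274 + (-0.02102) = 0.51172
t = 3: p = 0.51172 + (-0.01766) = 0.49406
t = 3.5: p = 0.49406 + (-0.01499) = 0.47906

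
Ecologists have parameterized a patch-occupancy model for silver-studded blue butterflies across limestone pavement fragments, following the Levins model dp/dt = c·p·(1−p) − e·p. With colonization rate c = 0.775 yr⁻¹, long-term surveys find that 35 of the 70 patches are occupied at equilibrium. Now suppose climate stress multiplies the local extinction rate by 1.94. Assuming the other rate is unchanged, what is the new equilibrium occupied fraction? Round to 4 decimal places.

Observed p* = 35/70 = 0.50000.
Balance c(1−p*) = e gives e = 0.775×(1 − 0.50000) = 0.38750.
New p* = 1 − e/c = 1 − 0.75175/0.77500 = 0.03000.

0.0300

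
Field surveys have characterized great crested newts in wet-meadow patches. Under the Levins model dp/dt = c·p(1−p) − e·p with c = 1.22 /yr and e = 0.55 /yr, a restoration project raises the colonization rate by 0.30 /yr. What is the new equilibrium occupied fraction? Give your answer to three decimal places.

0.638

Before: p* = 1 − 0.55/1.22 = 0.5492.
After the change, c = 1.52, e = 0.55, so p* = 1 − 0.55/1.52 = 0.6382.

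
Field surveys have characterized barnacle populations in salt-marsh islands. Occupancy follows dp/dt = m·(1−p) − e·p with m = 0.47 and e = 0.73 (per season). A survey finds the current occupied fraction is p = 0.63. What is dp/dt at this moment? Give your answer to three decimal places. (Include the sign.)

Colonization term: m·(1−p) = 0.47×0.3700 = 0.17390.
Extinction term: e·p = 0.45990.
dp/dt = 0.17390 − 0.45990 = -0.28600.

-0.286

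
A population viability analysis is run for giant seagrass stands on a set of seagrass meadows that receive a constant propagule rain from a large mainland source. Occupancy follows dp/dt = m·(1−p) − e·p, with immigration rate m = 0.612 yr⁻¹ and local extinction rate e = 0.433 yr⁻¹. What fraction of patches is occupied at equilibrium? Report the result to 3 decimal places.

Setting dp/dt = 0: m − m·p* = e·p*, so m = (m+e)·p*.
p* = m/(m+e) = 0.612/(0.612+0.433) = 0.612/1.0450 = 0.5856.

0.586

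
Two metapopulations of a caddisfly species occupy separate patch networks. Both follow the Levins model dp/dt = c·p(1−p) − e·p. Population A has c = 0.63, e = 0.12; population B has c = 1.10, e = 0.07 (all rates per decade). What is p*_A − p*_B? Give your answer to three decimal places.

-0.127

A: p*_A = 1 − 0.12/0.63 = 0.8095.
B: p*_B = 1 − 0.07/1.10 = 0.9364.
p*_A − p*_B = 0.8095 − 0.9364 = -0.1268.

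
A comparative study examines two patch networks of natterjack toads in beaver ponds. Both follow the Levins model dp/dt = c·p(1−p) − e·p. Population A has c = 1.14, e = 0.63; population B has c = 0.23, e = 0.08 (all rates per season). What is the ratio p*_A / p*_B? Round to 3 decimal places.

0.686

A: p*_A = 1 − 0.63/1.14 = 0.4474.
B: p*_B = 1 − 0.08/0.23 = 0.6522.
p*_A / p*_B = 0.4474/0.6522 = 0.6860.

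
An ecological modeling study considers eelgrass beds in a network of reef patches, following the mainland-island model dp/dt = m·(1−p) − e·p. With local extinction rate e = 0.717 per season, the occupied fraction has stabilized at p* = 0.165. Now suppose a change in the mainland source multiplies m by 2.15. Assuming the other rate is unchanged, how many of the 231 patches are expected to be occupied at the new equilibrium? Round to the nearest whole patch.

69

Balance m(1−p*) = e·p* gives m = e·p*/(1−p*) = 0.717×0.16500/0.83500 = 0.14168.
New p* = m/(m+e) = 0.30461/(0.30461+0.71700) = 0.29817.
Expected occupied = 231 × 0.29817 = 68.88 ≈ 69.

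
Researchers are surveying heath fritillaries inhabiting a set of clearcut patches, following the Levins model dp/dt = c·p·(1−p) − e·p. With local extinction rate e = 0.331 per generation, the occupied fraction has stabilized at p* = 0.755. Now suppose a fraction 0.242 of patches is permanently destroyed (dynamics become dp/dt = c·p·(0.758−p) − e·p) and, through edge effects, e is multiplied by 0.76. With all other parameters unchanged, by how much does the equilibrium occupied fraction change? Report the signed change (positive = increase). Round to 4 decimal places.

-0.1832

Balance c(1−p*) = e gives c = e/(1 − 0.75500) = 0.331/0.24500 = 1.35102.
New p* = 0.758 − e/c = 0.758 − 0.25156/1.35102 = 0.57180.
Δp* = 0.57180 − 0.75500 = -0.18320.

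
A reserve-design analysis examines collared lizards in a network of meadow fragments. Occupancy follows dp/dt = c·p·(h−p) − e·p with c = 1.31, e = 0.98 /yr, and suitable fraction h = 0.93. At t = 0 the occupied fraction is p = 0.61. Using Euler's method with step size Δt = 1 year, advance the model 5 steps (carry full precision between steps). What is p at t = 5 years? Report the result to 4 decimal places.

Update rule: p ← p + [c·p·(h−p) − e·p]·Δt with Δt = 1.
p: 0.61000 → 0.26791  (Δp = -0.34209)
p: 0.26791 → 0.23773  (Δp = -0.03018)
p: 0.23773 → 0.22034  (Δp = -0.01738)
p: 0.22034 → 0.20925  (Δp = -0.01109)
p: 0.20925 → 0.20176  (Δp = -0.00749)

0.2018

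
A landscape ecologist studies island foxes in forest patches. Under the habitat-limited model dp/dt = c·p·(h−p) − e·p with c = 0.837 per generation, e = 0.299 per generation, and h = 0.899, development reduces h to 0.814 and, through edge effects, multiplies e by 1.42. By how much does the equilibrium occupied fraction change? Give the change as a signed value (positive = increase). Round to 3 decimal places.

-0.235

Before: p* = h − e/c = 0.899 − 0.299/0.837 = 0.899 − 0.3572 = 0.5418.
After: c = 0.837, e = 0.42458, h = 0.814; p* = 0.814 − 0.42458/0.837 = 0.3067.
Δp* = 0.3067 − 0.5418 = -0.2350.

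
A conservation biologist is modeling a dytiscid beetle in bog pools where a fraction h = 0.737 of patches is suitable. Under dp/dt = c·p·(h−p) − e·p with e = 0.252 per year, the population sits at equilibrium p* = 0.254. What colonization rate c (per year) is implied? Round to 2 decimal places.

0.52

At equilibrium c(h−p*) = e, so c = e/(h−p*).
c = 0.252/(0.737 − 0.254) = 0.252/0.4830 = 0.5217.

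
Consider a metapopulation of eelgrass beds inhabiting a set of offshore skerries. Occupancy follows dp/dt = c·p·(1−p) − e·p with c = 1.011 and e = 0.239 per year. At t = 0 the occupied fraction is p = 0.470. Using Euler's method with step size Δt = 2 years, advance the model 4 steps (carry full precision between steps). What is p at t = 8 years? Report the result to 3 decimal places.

0.766

Update rule: p ← p + [c·p·(1−p) − e·p]·Δt with Δt = 2.
t = 2: p = 0.47000 + (+0.27902) = 0.74902
t = 4: p = 0.74902 + (+0.02208) = 0.77110
t = 6: p = 0.77110 + (-0.01170) = 0.75941
t = 8: p = 0.75941 + (+0.00644) = 0.76585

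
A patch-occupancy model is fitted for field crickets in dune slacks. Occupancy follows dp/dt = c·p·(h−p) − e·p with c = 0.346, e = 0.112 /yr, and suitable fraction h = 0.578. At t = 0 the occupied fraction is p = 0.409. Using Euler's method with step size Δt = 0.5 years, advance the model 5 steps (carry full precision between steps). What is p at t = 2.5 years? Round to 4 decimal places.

Update rule: p ← p + [c·p·(h−p) − e·p]·Δt with Δt = 0.5.
t = 0.5: p = 0.40900 + (-0.01095) = 0.39805
t = 1: p = 0.39805 + (-0.00990) = 0.38815
t = 1.5: p = 0.38815 + (-0.00899) = 0.37917
t = 2: p = 0.37917 + (-0.00819) = 0.37098
t = 2.5: p = 0.37098 + (-0.00749) = 0.36349

0.3635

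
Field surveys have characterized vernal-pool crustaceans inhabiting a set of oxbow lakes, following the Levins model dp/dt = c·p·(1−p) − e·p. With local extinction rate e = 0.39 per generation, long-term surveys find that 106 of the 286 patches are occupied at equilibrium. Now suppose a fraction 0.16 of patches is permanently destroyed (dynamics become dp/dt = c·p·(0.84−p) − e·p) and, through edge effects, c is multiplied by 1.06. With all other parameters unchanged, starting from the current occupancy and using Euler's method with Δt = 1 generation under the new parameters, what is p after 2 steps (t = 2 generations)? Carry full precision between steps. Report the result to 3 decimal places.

0.319

Observed p* = 106/286 = 0.37063.
Balance c(1−p*) = e gives c = e/(1 − 0.37063) = 0.39/0.62937 = 0.61967.
Starting from p₀ = 0.37063; update p ← p + (dp/dt)·Δt with the new parameters.
step 1: Δp = -0.03028, p = 0.34035
step 2: Δp = -0.02104, p = 0.31931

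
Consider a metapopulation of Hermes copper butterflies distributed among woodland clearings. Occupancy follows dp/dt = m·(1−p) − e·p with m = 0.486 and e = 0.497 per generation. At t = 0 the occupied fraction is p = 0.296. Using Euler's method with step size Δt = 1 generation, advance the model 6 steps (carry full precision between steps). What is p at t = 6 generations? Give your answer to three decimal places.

0.494

Update rule: p ← p + [m·(1−p) − e·p]·Δt with Δt = 1.
  1  |  dp/dt·Δt = +0.195032  |  p_1 = 0.491032
  2  |  dp/dt·Δt = +0.003316  |  p_2 = 0.494348
  3  |  dp/dt·Δt = +0.000056  |  p_3 = 0.494404
  4  |  dp/dt·Δt = +0.000001  |  p_4 = 0.494405
  5  |  dp/dt·Δt = +0.000000  |  p_5 = 0.494405
  6  |  dp/dt·Δt = +0.000000  |  p_6 = 0.494405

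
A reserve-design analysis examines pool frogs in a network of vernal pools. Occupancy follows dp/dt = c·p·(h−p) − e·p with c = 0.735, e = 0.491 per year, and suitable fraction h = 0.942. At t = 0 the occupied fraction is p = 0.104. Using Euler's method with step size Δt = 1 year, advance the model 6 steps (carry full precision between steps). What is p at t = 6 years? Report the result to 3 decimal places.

0.184

Update rule: p ← p + [c·p·(h−p) − e·p]·Δt with Δt = 1.
step 1: Δp = +0.01299, p = 0.11699
step 2: Δp = +0.01350, p = 0.13049
step 3: Δp = +0.01376, p = 0.14425
step 4: Δp = +0.01375, p = 0.15801
step 5: Δp = +0.01347, p = 0.17147
step 6: Δp = +0.01292, p = 0.18439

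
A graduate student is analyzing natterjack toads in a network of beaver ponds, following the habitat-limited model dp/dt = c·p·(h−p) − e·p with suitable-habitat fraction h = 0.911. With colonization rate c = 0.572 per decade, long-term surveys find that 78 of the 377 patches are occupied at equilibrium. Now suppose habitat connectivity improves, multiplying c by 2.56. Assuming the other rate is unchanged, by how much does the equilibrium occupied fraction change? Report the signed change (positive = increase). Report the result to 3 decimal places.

Observed p* = 78/377 = 0.20690.
Balance c(h−p*) = e gives e = 0.572×(0.911 − 0.20690) = 0.40275.
New p* = 0.911 − e/c = 0.911 − 0.40275/1.46432 = 0.63596.
Δp* = 0.63596 − 0.20690 = +0.42906.

0.429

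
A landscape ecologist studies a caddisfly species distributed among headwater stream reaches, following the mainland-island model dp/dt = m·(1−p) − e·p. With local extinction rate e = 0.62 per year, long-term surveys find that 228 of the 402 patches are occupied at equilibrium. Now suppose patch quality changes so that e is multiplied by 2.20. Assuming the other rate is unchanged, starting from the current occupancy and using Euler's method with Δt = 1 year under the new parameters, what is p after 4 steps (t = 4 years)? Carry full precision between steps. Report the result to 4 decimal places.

Observed p* = 228/402 = 0.56716.
Balance m(1−p*) = e·p* gives m = e·p*/(1−p*) = 0.62×0.56716/0.43284 = 0.81241.
Starting from p₀ = 0.56716; update p ← p + (dp/dt)·Δt with the new parameters.
t = 1: p = 0.56716 + (-0.42197) = 0.14519
t = 2: p = 0.14519 + (+0.49641) = 0.64161
t = 3: p = 0.64161 + (-0.58399) = 0.05762
t = 4: p = 0.05762 + (+0.68701) = 0.74463

0.7446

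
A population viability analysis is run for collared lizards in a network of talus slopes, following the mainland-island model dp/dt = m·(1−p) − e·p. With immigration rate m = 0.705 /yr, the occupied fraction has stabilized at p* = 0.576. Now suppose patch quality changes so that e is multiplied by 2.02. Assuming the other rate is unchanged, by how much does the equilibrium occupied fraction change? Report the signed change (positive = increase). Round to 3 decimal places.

-0.174

Balance m(1−p*) = e·p* gives e = m(1−p*)/p* = 0.705×0.42400/0.57600 = 0.51896.
New p* = m/(m+e) = 0.70500/(0.70500+1.04830) = 0.40210.
Δp* = 0.40210 − 0.57600 = -0.17390.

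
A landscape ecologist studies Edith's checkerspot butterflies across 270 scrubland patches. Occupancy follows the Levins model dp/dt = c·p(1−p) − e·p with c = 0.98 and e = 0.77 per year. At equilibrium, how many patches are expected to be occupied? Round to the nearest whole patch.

58

p* = 1 − e/c = 1 − 0.77/0.98 = 0.2143.
Expected occupied patches = N × p* = 270 × 0.2143 = 57.86 ≈ 58.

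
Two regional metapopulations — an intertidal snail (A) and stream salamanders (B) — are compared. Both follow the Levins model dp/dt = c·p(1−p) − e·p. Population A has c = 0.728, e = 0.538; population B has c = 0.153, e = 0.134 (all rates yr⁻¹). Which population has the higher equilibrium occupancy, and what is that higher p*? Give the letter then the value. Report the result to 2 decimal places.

A, 0.26

A: p*_A = 1 − 0.538/0.728 = 0.2610.
B: p*_B = 1 − 0.134/0.153 = 0.1242.
A is higher at 0.2610.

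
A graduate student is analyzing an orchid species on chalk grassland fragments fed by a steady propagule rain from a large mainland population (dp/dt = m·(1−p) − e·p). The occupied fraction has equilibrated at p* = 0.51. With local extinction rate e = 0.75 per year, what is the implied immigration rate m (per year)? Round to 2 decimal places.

0.78

At equilibrium m(1−p*) = e·p*, so m = e·p*/(1−p*).
m = 0.75 × 0.51 / 0.4900 = 0.3825/0.4900 = 0.7806.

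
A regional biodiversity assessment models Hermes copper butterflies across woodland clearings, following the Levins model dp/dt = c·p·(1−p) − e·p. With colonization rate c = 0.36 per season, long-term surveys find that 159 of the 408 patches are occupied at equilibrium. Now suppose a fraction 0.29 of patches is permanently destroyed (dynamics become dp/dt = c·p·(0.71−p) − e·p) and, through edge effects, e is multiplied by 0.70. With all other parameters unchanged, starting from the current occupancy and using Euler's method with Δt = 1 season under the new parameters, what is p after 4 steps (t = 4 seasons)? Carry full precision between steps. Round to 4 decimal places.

Observed p* = 159/408 = 0.38971.
Balance c(1−p*) = e gives e = 0.36×(1 − 0.38971) = 0.21971.
Starting from p₀ = 0.38971; update p ← p + (dp/dt)·Δt with the new parameters.
p: 0.38971 → 0.37471  (Δp = -0.01500)
p: 0.37471 → 0.36231  (Δp = -0.01240)
p: 0.36231 → 0.35194  (Δp = -0.01037)
p: 0.35194 → 0.34318  (Δp = -0.00876)

0.3432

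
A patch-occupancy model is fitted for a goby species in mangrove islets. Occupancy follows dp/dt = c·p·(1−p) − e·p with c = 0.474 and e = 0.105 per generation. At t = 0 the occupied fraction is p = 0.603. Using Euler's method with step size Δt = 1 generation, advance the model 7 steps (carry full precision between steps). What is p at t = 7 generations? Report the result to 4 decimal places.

0.7683

Update rule: p ← p + [c·p·(1−p) − e·p]·Δt with Δt = 1.
p: 0.60300 → 0.65316  (Δp = +0.05016)
p: 0.65316 → 0.69196  (Δp = +0.03880)
p: 0.69196 → 0.72034  (Δp = +0.02838)
p: 0.72034 → 0.74019  (Δp = +0.01985)
p: 0.74019 → 0.75362  (Δp = +0.01343)
p: 0.75362 → 0.76250  (Δp = +0.00888)
p: 0.76250 → 0.76828  (Δp = +0.00577)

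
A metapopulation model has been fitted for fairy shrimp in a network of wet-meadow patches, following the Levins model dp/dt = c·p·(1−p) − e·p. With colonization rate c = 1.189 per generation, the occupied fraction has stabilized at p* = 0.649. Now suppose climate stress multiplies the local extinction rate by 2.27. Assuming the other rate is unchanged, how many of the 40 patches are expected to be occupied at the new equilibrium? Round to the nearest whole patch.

Balance c(1−p*) = e gives e = 1.189×(1 − 0.64900) = 0.41734.
New p* = 1 − e/c = 1 − 0.94736/1.18900 = 0.20323.
Expected occupied = 40 × 0.20323 = 8.13 ≈ 8.

8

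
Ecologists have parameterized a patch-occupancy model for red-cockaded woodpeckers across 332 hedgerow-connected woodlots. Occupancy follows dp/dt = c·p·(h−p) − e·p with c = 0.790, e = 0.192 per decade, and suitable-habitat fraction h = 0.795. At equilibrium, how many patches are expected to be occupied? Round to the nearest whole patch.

183

p* = h − e/c = 0.795 − 0.2430 = 0.5520.
Expected occupied patches = N × p* = 332 × 0.5520 = 183.25 ≈ 183.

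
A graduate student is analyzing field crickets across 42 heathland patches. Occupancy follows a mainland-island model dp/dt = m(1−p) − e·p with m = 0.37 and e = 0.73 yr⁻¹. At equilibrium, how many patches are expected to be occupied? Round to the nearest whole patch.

p* = m/(m+e) = 0.37/1.1000 = 0.3364.
Expected occupied patches = N × p* = 42 × 0.3364 = 14.13 ≈ 14.

14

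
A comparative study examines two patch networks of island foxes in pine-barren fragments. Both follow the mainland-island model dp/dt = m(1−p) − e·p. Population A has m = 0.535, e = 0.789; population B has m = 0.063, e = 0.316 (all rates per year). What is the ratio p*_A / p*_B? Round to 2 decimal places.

A: p*_A = m/(m+e) = 0.535/1.3240 = 0.4041.
B: p*_B = 0.063/0.3790 = 0.1662.
p*_A / p*_B = 0.4041/0.1662 = 2.4309.

2.43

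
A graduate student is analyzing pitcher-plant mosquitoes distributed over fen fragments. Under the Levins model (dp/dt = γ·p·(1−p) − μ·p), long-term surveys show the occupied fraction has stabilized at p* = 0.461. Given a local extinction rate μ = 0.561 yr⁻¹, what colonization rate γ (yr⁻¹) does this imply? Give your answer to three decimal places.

At equilibrium γ(1−p*) = μ, so γ = μ/(1−p*).
γ = 0.561/(1 − 0.461) = 0.561/0.5390 = 1.0408.

1.041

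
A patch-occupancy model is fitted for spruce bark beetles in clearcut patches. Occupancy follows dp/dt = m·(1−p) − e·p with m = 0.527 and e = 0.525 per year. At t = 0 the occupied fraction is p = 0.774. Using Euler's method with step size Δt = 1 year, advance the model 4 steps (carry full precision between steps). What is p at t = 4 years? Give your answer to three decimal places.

0.501

Update rule: p ← p + [m·(1−p) − e·p]·Δt with Δt = 1.
t = 1: p = 0.77400 + (-0.28725) = 0.48675
t = 2: p = 0.48675 + (+0.01494) = 0.50169
t = 3: p = 0.50169 + (-0.00078) = 0.50091
t = 4: p = 0.50091 + (+0.00004) = 0.50095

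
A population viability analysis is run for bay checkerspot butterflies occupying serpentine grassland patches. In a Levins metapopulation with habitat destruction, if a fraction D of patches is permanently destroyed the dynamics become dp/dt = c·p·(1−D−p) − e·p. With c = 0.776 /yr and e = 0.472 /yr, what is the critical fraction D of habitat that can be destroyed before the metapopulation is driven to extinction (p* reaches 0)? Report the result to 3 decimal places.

0.392

The nontrivial equilibrium is p* = (1−D) − e/c; extinction occurs when this hits zero.
So D_crit = 1 − e/c = 1 − 0.472/0.776 = 1 − 0.6082 = 0.3918.
Note this equals the original equilibrium occupancy — the Levins extinction-debt result.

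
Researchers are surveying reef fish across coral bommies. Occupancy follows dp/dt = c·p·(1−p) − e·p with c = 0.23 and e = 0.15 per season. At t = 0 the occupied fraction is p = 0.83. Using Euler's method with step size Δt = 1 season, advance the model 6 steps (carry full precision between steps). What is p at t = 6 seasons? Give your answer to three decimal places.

0.525

Update rule: p ← p + [c·p·(1−p) − e·p]·Δt with Δt = 1.
  1  |  dp/dt·Δt = -0.092047  |  p_1 = 0.737953
  2  |  dp/dt·Δt = -0.066216  |  p_2 = 0.671737
  3  |  dp/dt·Δt = -0.050044  |  p_3 = 0.621693
  4  |  dp/dt·Δt = -0.039160  |  p_4 = 0.582533
  5  |  dp/dt·Δt = -0.031447  |  p_5 = 0.551086
  6  |  dp/dt·Δt = -0.025763  |  p_6 = 0.525323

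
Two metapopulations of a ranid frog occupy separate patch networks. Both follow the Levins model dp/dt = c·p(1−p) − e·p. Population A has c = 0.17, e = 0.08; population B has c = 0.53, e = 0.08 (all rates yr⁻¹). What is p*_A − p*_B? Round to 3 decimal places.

-0.320

A: p*_A = 1 − 0.08/0.17 = 0.5294.
B: p*_B = 1 − 0.08/0.53 = 0.8491.
p*_A − p*_B = 0.5294 − 0.8491 = -0.3196.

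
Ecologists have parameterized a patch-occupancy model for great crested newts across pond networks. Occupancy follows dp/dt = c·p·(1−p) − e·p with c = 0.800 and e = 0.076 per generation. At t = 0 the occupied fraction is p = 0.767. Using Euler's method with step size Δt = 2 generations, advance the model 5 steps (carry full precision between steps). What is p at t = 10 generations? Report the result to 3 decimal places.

0.906

Update rule: p ← p + [c·p·(1−p) − e·p]·Δt with Δt = 2.
  1  |  dp/dt·Δt = +0.169354  |  p_1 = 0.936354
  2  |  dp/dt·Δt = -0.046973  |  p_2 = 0.889381
  3  |  dp/dt·Δt = +0.022226  |  p_3 = 0.911607
  4  |  dp/dt·Δt = -0.009637  |  p_4 = 0.901970
  5  |  dp/dt·Δt = +0.004373  |  p_5 = 0.906343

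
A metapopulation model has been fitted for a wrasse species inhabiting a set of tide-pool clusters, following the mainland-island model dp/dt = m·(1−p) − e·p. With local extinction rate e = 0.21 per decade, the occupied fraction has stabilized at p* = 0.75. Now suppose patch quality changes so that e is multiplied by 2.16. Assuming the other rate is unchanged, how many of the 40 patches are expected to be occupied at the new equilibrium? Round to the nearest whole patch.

23

Balance m(1−p*) = e·p* gives m = e·p*/(1−p*) = 0.21×0.75000/0.25000 = 0.63000.
New p* = m/(m+e) = 0.63000/(0.63000+0.45360) = 0.58140.
Expected occupied = 40 × 0.58140 = 23.26 ≈ 23.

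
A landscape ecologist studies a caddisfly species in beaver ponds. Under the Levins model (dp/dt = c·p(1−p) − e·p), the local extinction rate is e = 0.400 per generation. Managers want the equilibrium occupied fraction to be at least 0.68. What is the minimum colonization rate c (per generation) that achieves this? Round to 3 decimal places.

1.250

p* = 1 − e/c ≥ 0.68 requires e/c ≤ 0.3200, i.e. c ≥ e/0.3200.
c_min = 0.400/0.3200 = 1.2500.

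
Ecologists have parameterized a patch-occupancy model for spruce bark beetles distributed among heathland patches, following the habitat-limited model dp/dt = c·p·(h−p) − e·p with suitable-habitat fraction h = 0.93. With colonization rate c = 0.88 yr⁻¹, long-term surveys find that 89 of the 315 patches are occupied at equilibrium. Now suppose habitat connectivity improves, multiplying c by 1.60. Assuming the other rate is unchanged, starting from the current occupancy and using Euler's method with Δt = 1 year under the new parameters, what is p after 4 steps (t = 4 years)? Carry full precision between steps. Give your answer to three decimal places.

0.518

Observed p* = 89/315 = 0.28254.
Balance c(h−p*) = e gives e = 0.88×(0.93 − 0.28254) = 0.56977.
Starting from p₀ = 0.28254; update p ← p + (dp/dt)·Δt with the new parameters.
t = 1: p = 0.28254 + (+0.09659) = 0.37913
t = 2: p = 0.37913 + (+0.07805) = 0.45718
t = 3: p = 0.45718 + (+0.04388) = 0.50105
t = 4: p = 0.50105 + (+0.01713) = 0.51818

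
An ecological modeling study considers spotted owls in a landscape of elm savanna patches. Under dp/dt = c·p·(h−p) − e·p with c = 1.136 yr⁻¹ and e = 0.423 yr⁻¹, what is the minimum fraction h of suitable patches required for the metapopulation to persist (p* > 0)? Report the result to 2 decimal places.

0.37

p* = h − e/c is positive only when h > e/c.
h_min = e/c = 0.423/1.136 = 0.3724.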